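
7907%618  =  491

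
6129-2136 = 3993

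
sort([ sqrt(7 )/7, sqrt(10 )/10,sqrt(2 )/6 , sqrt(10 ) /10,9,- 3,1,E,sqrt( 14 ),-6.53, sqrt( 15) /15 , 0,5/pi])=[ - 6.53,-3,  0, sqrt(2)/6 , sqrt( 15)/15,sqrt( 10 )/10,sqrt( 10 )/10, sqrt(7 ) /7 , 1,5/pi,E,  sqrt( 14 ),9 ]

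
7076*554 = 3920104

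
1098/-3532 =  - 549/1766 = - 0.31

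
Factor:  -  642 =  - 2^1*3^1*107^1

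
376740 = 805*468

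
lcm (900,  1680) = 25200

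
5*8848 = 44240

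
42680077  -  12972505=29707572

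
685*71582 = 49033670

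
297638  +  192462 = 490100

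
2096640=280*7488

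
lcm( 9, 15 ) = 45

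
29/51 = 29/51  =  0.57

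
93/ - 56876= - 93/56876  =  - 0.00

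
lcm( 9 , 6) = 18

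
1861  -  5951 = -4090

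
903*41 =37023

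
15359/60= 255 + 59/60 = 255.98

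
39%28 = 11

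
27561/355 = 27561/355 = 77.64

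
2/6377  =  2/6377 = 0.00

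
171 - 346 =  - 175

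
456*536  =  244416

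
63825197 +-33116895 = 30708302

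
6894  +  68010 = 74904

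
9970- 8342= 1628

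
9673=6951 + 2722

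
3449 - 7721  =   - 4272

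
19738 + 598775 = 618513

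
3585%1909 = 1676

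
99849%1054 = 773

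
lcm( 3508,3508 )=3508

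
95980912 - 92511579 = 3469333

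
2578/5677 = 2578/5677 = 0.45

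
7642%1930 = 1852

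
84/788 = 21/197 = 0.11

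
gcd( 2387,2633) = 1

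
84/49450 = 42/24725  =  0.00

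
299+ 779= 1078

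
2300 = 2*1150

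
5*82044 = 410220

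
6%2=0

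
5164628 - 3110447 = 2054181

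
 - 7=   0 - 7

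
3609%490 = 179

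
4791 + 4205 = 8996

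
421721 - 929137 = -507416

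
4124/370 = 11 + 27/185=11.15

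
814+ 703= 1517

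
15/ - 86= -15/86 = -  0.17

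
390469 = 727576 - 337107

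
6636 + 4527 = 11163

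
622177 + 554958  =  1177135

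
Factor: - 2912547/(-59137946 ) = 2^(-1)*3^1*7^(-1 )*11^1*88259^1 * 4224139^ ( - 1)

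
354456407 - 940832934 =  - 586376527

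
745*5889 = 4387305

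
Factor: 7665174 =2^1*3^2 * 11^1 * 38713^1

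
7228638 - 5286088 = 1942550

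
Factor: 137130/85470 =653/407=11^( - 1) * 37^( - 1)*653^1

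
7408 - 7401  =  7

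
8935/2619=3 +1078/2619 = 3.41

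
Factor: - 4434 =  - 2^1*3^1*739^1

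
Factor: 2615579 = 83^1*31513^1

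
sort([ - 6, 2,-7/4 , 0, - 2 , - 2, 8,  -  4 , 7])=[ -6, - 4, - 2, - 2, - 7/4 , 0,  2, 7, 8 ] 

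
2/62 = 1/31 = 0.03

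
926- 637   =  289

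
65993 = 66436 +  - 443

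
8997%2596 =1209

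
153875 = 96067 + 57808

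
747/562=1 + 185/562 =1.33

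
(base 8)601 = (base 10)385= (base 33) bm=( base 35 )B0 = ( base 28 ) DL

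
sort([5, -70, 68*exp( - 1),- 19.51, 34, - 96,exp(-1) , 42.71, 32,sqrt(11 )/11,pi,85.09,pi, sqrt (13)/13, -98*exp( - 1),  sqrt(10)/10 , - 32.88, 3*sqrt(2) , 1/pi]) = [ - 96, - 70,  -  98*exp( - 1), - 32.88, - 19.51, sqrt( 13) /13,sqrt( 11)/11, sqrt(10 ) /10, 1/pi,exp( - 1 ), pi, pi,3 *sqrt(2 ),5, 68*exp(-1),32, 34, 42.71, 85.09 ] 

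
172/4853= 172/4853= 0.04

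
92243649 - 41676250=50567399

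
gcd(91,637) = 91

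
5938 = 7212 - 1274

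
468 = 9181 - 8713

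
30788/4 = 7697 = 7697.00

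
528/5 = 528/5 = 105.60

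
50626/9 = 50626/9 = 5625.11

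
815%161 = 10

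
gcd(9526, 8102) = 2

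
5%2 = 1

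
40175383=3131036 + 37044347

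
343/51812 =343/51812 =0.01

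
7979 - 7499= 480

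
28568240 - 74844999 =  - 46276759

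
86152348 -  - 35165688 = 121318036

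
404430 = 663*610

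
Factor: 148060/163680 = 2^( - 3)*3^( - 1)*31^( - 1)*673^1 = 673/744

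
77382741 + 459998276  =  537381017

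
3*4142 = 12426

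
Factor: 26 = 2^1*13^1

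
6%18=6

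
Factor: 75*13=3^1*5^2*13^1 = 975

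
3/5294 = 3/5294 = 0.00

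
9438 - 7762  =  1676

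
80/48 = 1+2/3= 1.67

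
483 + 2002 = 2485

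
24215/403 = 24215/403 = 60.09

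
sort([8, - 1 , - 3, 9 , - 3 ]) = [ - 3,-3 , - 1,8,9 ]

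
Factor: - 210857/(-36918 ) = 2^( - 1)*3^( - 2 )*7^(  -  1)* 293^( - 1)*210857^1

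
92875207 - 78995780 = 13879427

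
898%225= 223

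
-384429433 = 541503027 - 925932460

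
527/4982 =527/4982 = 0.11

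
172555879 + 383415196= 555971075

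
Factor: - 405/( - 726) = 2^( - 1 )*3^3 *5^1 * 11^( - 2)=135/242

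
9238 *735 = 6789930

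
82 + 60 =142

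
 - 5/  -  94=5/94 = 0.05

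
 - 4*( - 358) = 1432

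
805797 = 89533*9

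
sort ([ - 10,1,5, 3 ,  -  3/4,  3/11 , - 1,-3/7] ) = [ -10,-1, - 3/4, - 3/7,  3/11 , 1,3,5]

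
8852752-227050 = 8625702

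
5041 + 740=5781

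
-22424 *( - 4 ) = 89696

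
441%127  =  60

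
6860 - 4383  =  2477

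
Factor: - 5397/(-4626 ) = 2^( - 1) * 3^( - 1)*7^1 =7/6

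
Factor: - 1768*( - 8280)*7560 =110671142400 = 2^9* 3^5*5^2*7^1*13^1*17^1 * 23^1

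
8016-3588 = 4428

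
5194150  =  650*7991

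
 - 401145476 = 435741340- 836886816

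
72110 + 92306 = 164416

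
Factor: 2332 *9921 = 23135772= 2^2*3^1*11^1 * 53^1 * 3307^1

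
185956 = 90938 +95018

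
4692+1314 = 6006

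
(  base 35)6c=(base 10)222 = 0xde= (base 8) 336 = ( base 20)B2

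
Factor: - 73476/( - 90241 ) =2^2*3^2*13^1*31^(-1)*  41^( - 1 )*71^(-1)*157^1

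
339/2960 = 339/2960 = 0.11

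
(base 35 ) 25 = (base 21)3c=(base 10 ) 75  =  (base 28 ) 2J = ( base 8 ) 113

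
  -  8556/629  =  - 8556/629 = - 13.60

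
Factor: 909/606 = 2^( - 1 )*3^1 = 3/2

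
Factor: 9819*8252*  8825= 2^2*3^2*5^2*353^1*1091^1*2063^1 = 715057874100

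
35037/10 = 3503 + 7/10 = 3503.70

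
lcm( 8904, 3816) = 26712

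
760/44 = 190/11  =  17.27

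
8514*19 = 161766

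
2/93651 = 2/93651  =  0.00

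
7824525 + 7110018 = 14934543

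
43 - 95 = -52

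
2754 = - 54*(-51)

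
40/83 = 40/83= 0.48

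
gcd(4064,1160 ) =8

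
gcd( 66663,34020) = 81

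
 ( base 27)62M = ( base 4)1011202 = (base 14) 189C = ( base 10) 4450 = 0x1162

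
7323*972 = 7117956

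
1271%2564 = 1271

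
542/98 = 271/49 = 5.53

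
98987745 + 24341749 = 123329494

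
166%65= 36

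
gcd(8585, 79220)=85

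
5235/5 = 1047 = 1047.00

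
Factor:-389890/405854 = -635/661=- 5^1 * 127^1 * 661^( - 1 ) 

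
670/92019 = 670/92019 =0.01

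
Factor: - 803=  - 11^1*73^1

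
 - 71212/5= - 14243+3/5= - 14242.40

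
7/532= 1/76 = 0.01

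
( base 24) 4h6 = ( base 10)2718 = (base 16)A9E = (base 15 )C13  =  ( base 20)6fi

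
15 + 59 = 74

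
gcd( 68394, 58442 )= 2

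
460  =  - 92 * (-5)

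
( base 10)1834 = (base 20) 4BE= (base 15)824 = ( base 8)3452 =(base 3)2111221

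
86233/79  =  86233/79 =1091.56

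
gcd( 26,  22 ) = 2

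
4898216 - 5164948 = -266732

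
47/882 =47/882 =0.05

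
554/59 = 554/59= 9.39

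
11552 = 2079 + 9473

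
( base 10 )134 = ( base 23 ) 5J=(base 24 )5E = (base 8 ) 206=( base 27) 4Q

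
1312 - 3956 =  - 2644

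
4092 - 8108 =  - 4016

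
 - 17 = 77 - 94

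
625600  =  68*9200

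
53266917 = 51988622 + 1278295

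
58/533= 58/533  =  0.11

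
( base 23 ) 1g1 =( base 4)32002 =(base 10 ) 898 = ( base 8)1602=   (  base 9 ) 1207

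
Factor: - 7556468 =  - 2^2*1889117^1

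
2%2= 0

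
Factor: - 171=- 3^2*19^1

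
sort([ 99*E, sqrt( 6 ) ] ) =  [sqrt(6) , 99*E]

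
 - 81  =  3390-3471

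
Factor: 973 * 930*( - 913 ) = -826164570 = - 2^1*  3^1 * 5^1*7^1*11^1* 31^1*83^1*139^1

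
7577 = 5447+2130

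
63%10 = 3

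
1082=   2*541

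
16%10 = 6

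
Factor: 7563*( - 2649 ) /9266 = -2^( - 1 )*3^2*41^(-1)*113^( - 1)*883^1*2521^1 = - 20034387/9266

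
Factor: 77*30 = 2^1*3^1*5^1 * 7^1*11^1 = 2310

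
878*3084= 2707752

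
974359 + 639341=1613700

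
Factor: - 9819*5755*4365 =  - 246658925925= - 3^4*5^2*97^1*1091^1*1151^1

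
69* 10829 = 747201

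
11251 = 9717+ 1534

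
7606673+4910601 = 12517274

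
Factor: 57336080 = 2^4 * 5^1*131^1*5471^1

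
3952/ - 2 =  - 1976/1= - 1976.00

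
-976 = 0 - 976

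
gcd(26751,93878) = 1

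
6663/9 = 740 + 1/3= 740.33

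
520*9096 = 4729920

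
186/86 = 93/43 = 2.16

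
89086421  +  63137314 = 152223735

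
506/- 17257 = -1 +16751/17257   =  - 0.03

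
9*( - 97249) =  - 875241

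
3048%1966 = 1082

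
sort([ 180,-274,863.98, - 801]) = [-801, - 274,180 , 863.98 ] 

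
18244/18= 1013 + 5/9=1013.56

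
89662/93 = 89662/93 = 964.11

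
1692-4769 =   -  3077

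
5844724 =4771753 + 1072971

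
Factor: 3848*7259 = 2^3*7^1*13^1*17^1*37^1*61^1 = 27932632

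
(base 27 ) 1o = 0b110011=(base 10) 51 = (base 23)25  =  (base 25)21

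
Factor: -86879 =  -13^1 * 41^1*163^1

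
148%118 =30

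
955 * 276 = 263580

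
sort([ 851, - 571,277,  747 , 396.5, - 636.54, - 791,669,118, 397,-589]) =[ - 791, - 636.54, - 589, -571,  118 , 277, 396.5,397 , 669, 747, 851]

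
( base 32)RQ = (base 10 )890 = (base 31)sm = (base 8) 1572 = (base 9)1188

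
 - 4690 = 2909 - 7599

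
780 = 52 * 15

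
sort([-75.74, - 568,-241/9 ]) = [ - 568, - 75.74,- 241/9 ] 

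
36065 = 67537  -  31472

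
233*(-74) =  - 17242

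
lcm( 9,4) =36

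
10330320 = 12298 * 840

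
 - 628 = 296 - 924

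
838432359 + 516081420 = 1354513779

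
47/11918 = 47/11918 = 0.00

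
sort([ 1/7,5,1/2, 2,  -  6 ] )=[ - 6, 1/7, 1/2,2, 5]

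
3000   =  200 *15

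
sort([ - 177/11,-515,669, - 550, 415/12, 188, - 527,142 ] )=[-550, - 527 , - 515, - 177/11 , 415/12,142, 188,  669 ] 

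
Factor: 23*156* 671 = 2^2*3^1 * 11^1*13^1*23^1 * 61^1  =  2407548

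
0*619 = 0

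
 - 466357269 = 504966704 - 971323973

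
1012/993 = 1012/993  =  1.02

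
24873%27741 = 24873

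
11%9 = 2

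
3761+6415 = 10176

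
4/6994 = 2/3497 =0.00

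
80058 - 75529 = 4529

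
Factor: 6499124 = 2^2 * 37^1 * 43913^1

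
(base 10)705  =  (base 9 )863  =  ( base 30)NF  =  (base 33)LC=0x2C1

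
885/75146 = 885/75146 = 0.01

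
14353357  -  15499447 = -1146090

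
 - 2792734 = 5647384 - 8440118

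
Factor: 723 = 3^1*241^1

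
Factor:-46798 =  - 2^1*23399^1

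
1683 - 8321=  - 6638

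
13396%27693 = 13396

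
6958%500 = 458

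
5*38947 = 194735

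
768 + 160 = 928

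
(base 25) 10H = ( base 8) 1202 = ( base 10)642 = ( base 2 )1010000010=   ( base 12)456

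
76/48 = 19/12= 1.58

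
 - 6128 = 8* (  -  766)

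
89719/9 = 89719/9 = 9968.78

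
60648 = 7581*8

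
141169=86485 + 54684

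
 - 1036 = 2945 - 3981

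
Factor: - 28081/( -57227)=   89^(-1)*643^( - 1)*28081^1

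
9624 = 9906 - 282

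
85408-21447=63961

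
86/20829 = 86/20829 = 0.00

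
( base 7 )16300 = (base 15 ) 1571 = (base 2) 1000111111110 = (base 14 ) 1970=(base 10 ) 4606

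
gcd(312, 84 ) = 12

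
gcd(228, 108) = 12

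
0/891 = 0 = 0.00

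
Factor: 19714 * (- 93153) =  - 2^1 * 3^1*9857^1*31051^1 =- 1836418242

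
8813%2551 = 1160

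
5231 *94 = 491714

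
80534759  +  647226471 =727761230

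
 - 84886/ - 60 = 1414 + 23/30 = 1414.77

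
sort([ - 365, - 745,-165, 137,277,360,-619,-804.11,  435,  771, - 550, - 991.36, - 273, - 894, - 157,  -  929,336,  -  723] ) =[-991.36,-929, - 894, - 804.11,-745 ,- 723, -619 ,  -  550, - 365,-273  ,- 165, - 157,  137 , 277,336, 360, 435,771 ] 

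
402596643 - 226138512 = 176458131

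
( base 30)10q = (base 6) 4142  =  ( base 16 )39E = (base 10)926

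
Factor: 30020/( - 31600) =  - 19/20 = - 2^( - 2 )*5^(-1) * 19^1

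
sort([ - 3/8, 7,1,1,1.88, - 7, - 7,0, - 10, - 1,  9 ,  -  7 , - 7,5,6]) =[ -10, - 7, - 7, - 7, - 7, - 1 , - 3/8, 0,1,1,1.88,5, 6,7,9 ] 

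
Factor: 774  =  2^1*3^2*43^1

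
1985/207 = 9+122/207= 9.59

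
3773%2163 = 1610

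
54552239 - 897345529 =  - 842793290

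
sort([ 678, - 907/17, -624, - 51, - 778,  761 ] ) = [ - 778, - 624,-907/17, - 51, 678, 761 ]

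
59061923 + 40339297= 99401220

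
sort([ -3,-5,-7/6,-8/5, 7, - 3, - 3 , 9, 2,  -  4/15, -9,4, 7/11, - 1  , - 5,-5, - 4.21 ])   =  [ - 9, - 5,  -  5, - 5, - 4.21,-3, - 3, -3, - 8/5, - 7/6,-1, - 4/15, 7/11,2,4, 7, 9]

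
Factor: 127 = 127^1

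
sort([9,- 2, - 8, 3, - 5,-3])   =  [ - 8,  -  5, - 3, - 2, 3, 9 ] 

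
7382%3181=1020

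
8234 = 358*23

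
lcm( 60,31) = 1860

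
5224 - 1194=4030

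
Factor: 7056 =2^4*3^2 * 7^2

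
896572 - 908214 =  - 11642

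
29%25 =4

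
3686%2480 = 1206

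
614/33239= 614/33239  =  0.02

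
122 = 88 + 34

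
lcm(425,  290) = 24650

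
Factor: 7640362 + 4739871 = 12380233 =17^1  *  23^1*31663^1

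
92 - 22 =70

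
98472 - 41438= 57034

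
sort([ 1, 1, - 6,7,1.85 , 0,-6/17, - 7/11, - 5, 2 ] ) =[ - 6 , - 5, - 7/11, - 6/17, 0, 1, 1, 1.85, 2,7]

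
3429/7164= 381/796=0.48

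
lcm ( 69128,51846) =207384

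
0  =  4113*0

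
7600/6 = 1266 + 2/3 = 1266.67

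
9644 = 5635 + 4009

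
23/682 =23/682 =0.03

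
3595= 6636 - 3041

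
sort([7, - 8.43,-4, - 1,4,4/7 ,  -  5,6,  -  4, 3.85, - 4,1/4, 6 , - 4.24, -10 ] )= [-10, - 8.43, - 5,-4.24, - 4 , - 4, - 4  , - 1,1/4,4/7,3.85,4, 6 , 6, 7] 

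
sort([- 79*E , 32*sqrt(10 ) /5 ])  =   [ - 79*E,32*sqrt( 10 )/5]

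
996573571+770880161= 1767453732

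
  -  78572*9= - 707148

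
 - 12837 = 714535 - 727372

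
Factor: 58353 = 3^1*53^1*367^1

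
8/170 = 4/85 = 0.05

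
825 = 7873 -7048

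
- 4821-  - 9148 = 4327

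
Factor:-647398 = - 2^1*323699^1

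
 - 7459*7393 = -55144387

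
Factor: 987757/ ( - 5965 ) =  - 5^( - 1)*383^1*1193^ ( - 1)*2579^1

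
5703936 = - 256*( - 22281)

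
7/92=7/92  =  0.08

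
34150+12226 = 46376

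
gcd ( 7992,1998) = 1998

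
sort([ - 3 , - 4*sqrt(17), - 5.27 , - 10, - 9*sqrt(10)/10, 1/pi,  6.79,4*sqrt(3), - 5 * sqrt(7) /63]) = [ - 4 * sqrt ( 17 ), - 10, - 5.27, - 3,-9*sqrt( 10 ) /10, - 5 *sqrt(7 ) /63,  1/pi,6.79,4*sqrt(3) ] 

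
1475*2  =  2950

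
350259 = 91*3849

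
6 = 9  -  3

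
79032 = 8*9879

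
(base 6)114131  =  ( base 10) 9991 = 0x2707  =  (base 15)2E61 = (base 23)ik9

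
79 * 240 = 18960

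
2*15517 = 31034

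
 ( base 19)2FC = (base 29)164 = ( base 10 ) 1019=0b1111111011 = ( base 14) 52b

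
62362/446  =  139+184/223 = 139.83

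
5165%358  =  153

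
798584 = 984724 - 186140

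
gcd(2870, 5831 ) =7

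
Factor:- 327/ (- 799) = 3^1*17^( - 1 )*47^(- 1 )* 109^1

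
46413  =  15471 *3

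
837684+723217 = 1560901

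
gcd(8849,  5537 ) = 1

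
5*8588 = 42940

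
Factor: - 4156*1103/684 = - 3^( -2 )*19^(-1) * 1039^1*1103^1 = - 1146017/171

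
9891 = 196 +9695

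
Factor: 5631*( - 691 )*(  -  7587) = 3^4 * 281^1*691^1 * 1877^1 = 29521176327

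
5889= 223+5666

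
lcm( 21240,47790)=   191160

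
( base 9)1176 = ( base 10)879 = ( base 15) 3D9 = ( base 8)1557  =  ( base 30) T9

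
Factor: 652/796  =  163^1*199^( -1 ) = 163/199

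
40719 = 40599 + 120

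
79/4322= 79/4322 = 0.02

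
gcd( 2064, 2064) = 2064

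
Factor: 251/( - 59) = - 59^ (-1 )*251^1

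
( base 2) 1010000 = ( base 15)55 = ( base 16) 50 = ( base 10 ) 80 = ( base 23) 3b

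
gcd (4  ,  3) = 1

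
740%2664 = 740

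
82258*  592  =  48696736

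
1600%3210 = 1600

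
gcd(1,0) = 1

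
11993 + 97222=109215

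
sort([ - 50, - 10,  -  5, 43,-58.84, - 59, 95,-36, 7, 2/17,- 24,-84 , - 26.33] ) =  [ - 84,-59,  -  58.84,- 50, - 36, - 26.33,- 24 , - 10, - 5, 2/17, 7,43, 95]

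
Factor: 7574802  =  2^1* 3^1*47^1 * 26861^1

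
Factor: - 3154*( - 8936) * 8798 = 2^5*19^1 * 53^1*83^2  *  1117^1 = 247964098912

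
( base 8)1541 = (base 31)RS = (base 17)2GF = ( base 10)865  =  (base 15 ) 3ca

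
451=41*11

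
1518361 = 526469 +991892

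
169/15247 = 169/15247 = 0.01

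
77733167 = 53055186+24677981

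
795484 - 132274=663210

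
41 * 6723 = 275643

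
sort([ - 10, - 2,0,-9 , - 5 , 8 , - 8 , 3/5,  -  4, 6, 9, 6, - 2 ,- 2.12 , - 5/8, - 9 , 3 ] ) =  [ - 10,-9, - 9,  -  8,-5,-4 ,  -  2.12, - 2, - 2, - 5/8,0,3/5, 3 , 6,6 , 8,9 ]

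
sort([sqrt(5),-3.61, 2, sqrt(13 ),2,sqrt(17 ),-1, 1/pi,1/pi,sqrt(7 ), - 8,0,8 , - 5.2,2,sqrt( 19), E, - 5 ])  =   [  -  8,- 5.2, - 5,-3.61, - 1,0,1/pi,1/pi,2,2,2, sqrt(5),sqrt(7 ),E,  sqrt(13),sqrt(17), sqrt(19),8 ] 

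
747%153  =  135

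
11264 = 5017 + 6247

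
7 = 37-30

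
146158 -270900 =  - 124742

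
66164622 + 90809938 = 156974560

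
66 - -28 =94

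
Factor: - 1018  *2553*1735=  - 4509185190  =  - 2^1*3^1  *5^1*23^1*37^1*347^1*509^1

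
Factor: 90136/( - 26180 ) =-2^1 * 5^( - 1)*7^( - 1 )*11^ ( - 1 )*17^( - 1)*19^1*593^1 =-22534/6545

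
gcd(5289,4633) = 41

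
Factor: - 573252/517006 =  - 286626/258503=-2^1*3^1 * 7^( - 1)* 23^1*31^1 * 67^1*36929^ ( - 1) 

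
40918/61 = 40918/61 =670.79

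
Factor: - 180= - 2^2*3^2*5^1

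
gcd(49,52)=1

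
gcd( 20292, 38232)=12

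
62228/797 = 62228/797 = 78.08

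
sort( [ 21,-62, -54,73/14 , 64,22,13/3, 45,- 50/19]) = [  -  62, - 54, - 50/19,13/3,  73/14,21,22,45,64]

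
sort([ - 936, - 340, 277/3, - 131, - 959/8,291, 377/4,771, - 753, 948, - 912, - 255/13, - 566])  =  [ - 936,  -  912 , - 753, - 566, - 340,-131, - 959/8 , - 255/13, 277/3, 377/4, 291, 771, 948]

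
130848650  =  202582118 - 71733468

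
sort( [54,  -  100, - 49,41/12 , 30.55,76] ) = [ - 100,-49,41/12, 30.55, 54,76]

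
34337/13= 2641 + 4/13  =  2641.31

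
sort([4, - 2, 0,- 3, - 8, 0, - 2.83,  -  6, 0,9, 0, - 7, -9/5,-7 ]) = [ - 8, - 7, - 7, - 6, - 3, - 2.83,-2 , - 9/5,0,0,0,  0,4,9]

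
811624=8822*92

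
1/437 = 1/437 = 0.00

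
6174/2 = 3087 = 3087.00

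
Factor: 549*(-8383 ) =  - 4602267 =- 3^2*61^1 * 83^1*101^1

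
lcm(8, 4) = 8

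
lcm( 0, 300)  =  0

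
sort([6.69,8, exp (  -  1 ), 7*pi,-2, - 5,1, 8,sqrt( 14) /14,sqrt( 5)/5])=[  -  5, - 2,  sqrt( 14 ) /14,exp(  -  1 ),sqrt( 5)/5, 1,6.69, 8, 8, 7*pi ] 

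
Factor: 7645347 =3^4 * 37^1*2551^1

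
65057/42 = 1548+41/42 = 1548.98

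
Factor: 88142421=3^1*1699^1 * 17293^1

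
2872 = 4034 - 1162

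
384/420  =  32/35=0.91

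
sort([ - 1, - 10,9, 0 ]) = [ - 10, - 1, 0,9] 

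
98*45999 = 4507902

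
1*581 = 581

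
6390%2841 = 708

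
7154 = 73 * 98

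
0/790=0  =  0.00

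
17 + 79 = 96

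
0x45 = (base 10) 69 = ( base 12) 59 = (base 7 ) 126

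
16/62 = 8/31 = 0.26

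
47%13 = 8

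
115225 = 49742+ 65483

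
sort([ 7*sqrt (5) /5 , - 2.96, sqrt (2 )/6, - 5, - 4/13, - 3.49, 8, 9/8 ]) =[ - 5, - 3.49, - 2.96 ,-4/13, sqrt( 2)/6, 9/8,7*sqrt( 5)/5, 8] 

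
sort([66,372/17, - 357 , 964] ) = [-357, 372/17, 66, 964 ]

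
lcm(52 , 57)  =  2964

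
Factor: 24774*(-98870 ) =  - 2449405380 = - 2^2 *3^1 * 5^1*4129^1 *9887^1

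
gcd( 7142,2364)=2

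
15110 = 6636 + 8474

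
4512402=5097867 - 585465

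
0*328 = 0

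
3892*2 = 7784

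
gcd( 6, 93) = 3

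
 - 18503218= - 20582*899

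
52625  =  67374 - 14749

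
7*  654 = 4578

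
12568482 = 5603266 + 6965216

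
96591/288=335 + 37/96 = 335.39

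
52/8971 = 52/8971 =0.01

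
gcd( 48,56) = 8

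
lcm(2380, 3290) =111860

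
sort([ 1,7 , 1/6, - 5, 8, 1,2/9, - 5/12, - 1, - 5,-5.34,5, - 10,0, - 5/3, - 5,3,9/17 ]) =[ - 10, - 5.34, - 5, - 5,  -  5, - 5/3, - 1 , - 5/12,0,1/6,2/9, 9/17,1 , 1,3 , 5,7,8] 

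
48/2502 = 8/417 = 0.02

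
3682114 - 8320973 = -4638859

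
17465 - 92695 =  - 75230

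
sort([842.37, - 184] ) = [  -  184,842.37 ] 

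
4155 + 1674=5829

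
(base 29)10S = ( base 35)ot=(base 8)1545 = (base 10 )869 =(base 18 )2C5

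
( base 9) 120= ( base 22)4b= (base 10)99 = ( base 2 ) 1100011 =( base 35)2T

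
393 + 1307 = 1700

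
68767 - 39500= 29267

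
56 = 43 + 13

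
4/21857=4/21857 = 0.00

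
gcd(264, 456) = 24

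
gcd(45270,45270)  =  45270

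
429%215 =214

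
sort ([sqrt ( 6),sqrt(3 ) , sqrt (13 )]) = [sqrt( 3),sqrt (6 ),  sqrt( 13)]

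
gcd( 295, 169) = 1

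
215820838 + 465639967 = 681460805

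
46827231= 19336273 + 27490958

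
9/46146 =3/15382  =  0.00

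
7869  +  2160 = 10029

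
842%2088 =842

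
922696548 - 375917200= 546779348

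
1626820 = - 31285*(  -  52 )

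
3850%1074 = 628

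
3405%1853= 1552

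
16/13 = 1 + 3/13 = 1.23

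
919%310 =299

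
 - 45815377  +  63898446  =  18083069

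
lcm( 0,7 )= 0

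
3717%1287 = 1143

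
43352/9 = 43352/9 = 4816.89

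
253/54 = 4 + 37/54=4.69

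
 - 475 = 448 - 923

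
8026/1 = 8026 = 8026.00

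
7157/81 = 7157/81  =  88.36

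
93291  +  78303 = 171594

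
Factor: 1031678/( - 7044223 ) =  - 2^1 * 31^( - 1)*227233^( - 1)*515839^1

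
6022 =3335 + 2687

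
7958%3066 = 1826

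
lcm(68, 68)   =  68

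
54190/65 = 10838/13 = 833.69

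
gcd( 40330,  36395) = 5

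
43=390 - 347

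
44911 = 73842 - 28931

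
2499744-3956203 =-1456459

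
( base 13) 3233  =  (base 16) 1B3B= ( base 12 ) 404B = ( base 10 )6971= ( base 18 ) 1395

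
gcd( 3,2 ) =1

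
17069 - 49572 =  - 32503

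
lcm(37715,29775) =565725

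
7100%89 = 69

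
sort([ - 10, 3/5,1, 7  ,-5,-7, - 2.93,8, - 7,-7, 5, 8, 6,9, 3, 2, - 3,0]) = [ - 10, -7, - 7,-7,-5,-3,-2.93, 0, 3/5,1, 2,  3, 5, 6, 7, 8, 8,9 ] 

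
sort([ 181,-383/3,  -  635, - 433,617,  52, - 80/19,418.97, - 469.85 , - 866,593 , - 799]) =[ - 866, - 799,  -  635,  -  469.85, - 433, - 383/3,-80/19,52,181,418.97,593, 617] 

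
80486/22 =40243/11=3658.45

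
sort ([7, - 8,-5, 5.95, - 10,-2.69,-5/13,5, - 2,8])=[ - 10, - 8,-5,-2.69, - 2,-5/13,5, 5.95,  7,  8 ] 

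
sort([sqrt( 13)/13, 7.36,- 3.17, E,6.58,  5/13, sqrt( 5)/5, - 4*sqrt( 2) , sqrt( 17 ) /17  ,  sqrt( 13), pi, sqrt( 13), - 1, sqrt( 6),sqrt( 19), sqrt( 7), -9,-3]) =[-9, - 4*sqrt( 2 ),  -  3.17,-3,- 1, sqrt ( 17) /17,sqrt(13 )/13,5/13, sqrt( 5) /5, sqrt( 6), sqrt ( 7 ), E,pi,sqrt (13), sqrt (13),  sqrt(19), 6.58,7.36]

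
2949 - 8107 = -5158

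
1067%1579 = 1067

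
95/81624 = 5/4296 = 0.00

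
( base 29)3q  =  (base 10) 113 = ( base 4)1301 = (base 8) 161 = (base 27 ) 45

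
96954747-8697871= 88256876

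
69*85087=5871003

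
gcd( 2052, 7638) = 114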